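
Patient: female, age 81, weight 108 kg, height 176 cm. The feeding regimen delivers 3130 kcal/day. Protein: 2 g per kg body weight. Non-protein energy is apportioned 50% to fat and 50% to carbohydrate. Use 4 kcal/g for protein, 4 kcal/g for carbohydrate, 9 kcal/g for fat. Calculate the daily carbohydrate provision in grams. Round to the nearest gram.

Protein = 2 × 108 = 216 g → 216 × 4 = 864 kcal.
Non-protein calories = 3130 − 864 = 2266 kcal.
Fat: 50% × 2266 = 1133 kcal; carbohydrate: 1133 kcal.
Carbohydrate: 1133 kcal ÷ 4 kcal/g = 283.25 g.

283 g/day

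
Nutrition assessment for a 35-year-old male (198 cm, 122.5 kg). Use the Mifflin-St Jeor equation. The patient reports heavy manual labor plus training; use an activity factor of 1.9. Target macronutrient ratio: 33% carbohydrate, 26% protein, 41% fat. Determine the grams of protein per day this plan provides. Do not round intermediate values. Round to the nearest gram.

Mifflin-St Jeor (male): BMR = 10(122.5) + 6.25(198) − 5(35) + 5 = 1225 + 1237.5 − 175 + 5 = 2292.5 kcal/day.
TEE = 2292.5 × 1.9 = 4355.75 kcal/day.
Protein energy = 26% × 4355.75 = 1132.495 kcal.
Protein = 1132.495 ÷ 4 kcal/g = 283.1238 g.

283 g/day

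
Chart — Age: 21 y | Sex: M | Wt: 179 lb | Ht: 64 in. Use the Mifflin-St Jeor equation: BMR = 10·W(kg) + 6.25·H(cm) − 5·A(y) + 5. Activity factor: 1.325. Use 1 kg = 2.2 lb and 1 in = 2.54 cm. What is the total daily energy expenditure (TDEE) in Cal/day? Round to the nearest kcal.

2292 Cal/day

Convert to metric: weight = 179 ÷ 2.2 = 81.3636 kg; height = 64 × 2.54 = 162.56 cm.
Mifflin-St Jeor (male): BMR = 10(81.3636) + 6.25(162.56) − 5(21) + 5 = 813.6364 + 1016 − 105 + 5 = 1729.6364 kcal/day.
TEE = BMR × activity factor = 1729.6364 × 1.325 = 2291.7682 kcal/day.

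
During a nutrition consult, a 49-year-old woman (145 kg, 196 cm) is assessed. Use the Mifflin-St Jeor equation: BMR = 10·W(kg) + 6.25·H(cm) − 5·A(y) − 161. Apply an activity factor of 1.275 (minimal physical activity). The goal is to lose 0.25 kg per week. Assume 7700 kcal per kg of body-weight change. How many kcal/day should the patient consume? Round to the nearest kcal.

Mifflin-St Jeor (female): BMR = 10(145) + 6.25(196) − 5(49) − 161 = 1450 + 1225 − 245 − 161 = 2269 kcal/day.
TEE = 2269 × 1.275 = 2892.975 kcal/day.
Required daily deficit = 0.25 × 7700 ÷ 7 = 275 kcal/day.
Target intake = 2892.975 − 275 = 2617.975 kcal/day.

2618 kcal/day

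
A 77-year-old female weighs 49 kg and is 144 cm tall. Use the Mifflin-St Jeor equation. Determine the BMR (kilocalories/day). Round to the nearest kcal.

Mifflin-St Jeor (female): BMR = 10(49) + 6.25(144) − 5(77) − 161 = 490 + 900 − 385 − 161 = 844 kcal/day.

844 kilocalories/day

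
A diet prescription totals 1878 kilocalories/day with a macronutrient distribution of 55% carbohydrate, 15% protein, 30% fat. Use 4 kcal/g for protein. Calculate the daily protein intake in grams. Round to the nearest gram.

70 g/day

Protein energy = 15% × 1878 = 281.7 kcal.
At 4 kcal/g: 281.7 ÷ 4 = 70.425 g.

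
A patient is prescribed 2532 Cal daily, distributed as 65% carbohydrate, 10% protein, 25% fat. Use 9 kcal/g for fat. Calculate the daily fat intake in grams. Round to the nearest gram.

Fat energy = 25% × 2532 = 633 kcal.
At 9 kcal/g: 633 ÷ 9 = 70.3333 g.

70 g/day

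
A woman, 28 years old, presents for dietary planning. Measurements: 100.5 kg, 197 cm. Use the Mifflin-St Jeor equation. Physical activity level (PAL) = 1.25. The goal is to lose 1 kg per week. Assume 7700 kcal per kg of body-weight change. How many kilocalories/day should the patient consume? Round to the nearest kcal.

Mifflin-St Jeor (female): BMR = 10(100.5) + 6.25(197) − 5(28) − 161 = 1005 + 1231.25 − 140 − 161 = 1935.25 kcal/day.
TEE = 1935.25 × 1.25 = 2419.0625 kcal/day.
Required daily deficit = 1 × 7700 ÷ 7 = 1100 kcal/day.
Target intake = 2419.0625 − 1100 = 1319.0625 kcal/day.

1319 kilocalories/day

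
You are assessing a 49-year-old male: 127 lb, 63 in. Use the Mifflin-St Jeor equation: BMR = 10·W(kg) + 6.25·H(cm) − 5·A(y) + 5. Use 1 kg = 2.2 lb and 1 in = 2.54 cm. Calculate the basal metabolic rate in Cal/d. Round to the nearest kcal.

Convert to metric: weight = 127 ÷ 2.2 = 57.7273 kg; height = 63 × 2.54 = 160.02 cm.
Mifflin-St Jeor (male): BMR = 10(57.7273) + 6.25(160.02) − 5(49) + 5 = 577.2727 + 1000.125 − 245 + 5 = 1337.3977 kcal/day.

1337 Cal/d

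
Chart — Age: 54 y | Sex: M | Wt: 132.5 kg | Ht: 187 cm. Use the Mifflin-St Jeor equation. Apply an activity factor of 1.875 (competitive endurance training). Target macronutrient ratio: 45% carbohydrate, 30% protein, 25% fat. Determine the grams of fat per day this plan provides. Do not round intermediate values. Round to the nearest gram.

116 g/day

Mifflin-St Jeor (male): BMR = 10(132.5) + 6.25(187) − 5(54) + 5 = 1325 + 1168.75 − 270 + 5 = 2228.75 kcal/day.
TEE = 2228.75 × 1.875 = 4178.9063 kcal/day.
Fat energy = 25% × 4178.9063 = 1044.7266 kcal.
Fat = 1044.7266 ÷ 9 kcal/g = 116.0807 g.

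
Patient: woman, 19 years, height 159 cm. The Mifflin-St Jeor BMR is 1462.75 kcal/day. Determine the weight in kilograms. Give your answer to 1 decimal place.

72.5 kg

1462.75 = 10·W + 6.25(159) − 5(19) − 161
10·W = 1462.75 − 737.75 = 725, so W = 72.5 kg.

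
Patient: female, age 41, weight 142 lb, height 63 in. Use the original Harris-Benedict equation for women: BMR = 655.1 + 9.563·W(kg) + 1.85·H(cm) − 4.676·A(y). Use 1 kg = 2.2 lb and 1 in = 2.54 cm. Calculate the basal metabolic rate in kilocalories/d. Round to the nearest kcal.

1377 kilocalories/d

Convert to metric: weight = 142 ÷ 2.2 = 64.5455 kg; height = 63 × 2.54 = 160.02 cm.
Harris-Benedict: BMR = 655.1 + 9.563(64.5455) + 1.85(160.02) − 4.676(41) = 1376.6692 kcal/day.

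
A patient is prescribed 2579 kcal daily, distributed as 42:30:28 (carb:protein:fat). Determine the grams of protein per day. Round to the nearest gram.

Protein energy = 30% × 2579 = 773.7 kcal.
At 4 kcal/g: 773.7 ÷ 4 = 193.425 g.

193 g/day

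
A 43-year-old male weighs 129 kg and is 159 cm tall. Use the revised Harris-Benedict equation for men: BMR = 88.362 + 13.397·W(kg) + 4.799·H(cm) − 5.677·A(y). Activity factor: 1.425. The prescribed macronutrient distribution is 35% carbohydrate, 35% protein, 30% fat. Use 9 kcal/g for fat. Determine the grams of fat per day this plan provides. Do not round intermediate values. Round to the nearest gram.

111 g/day

Harris-Benedict: BMR = 88.362 + 13.397(129) + 4.799(159) − 5.677(43) = 2335.505 kcal/day.
TEE = 2335.505 × 1.425 = 3328.0946 kcal/day.
Fat energy = 30% × 3328.0946 = 998.4284 kcal.
Fat = 998.4284 ÷ 9 kcal/g = 110.9365 g.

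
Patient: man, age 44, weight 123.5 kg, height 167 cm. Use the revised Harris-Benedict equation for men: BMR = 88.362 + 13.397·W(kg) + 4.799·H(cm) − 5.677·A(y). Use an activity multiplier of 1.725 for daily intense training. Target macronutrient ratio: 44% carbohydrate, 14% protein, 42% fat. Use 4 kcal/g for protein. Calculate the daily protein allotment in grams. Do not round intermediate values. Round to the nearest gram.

139 g/day

Harris-Benedict: BMR = 88.362 + 13.397(123.5) + 4.799(167) − 5.677(44) = 2294.5365 kcal/day.
TEE = 2294.5365 × 1.725 = 3958.0755 kcal/day.
Protein energy = 14% × 3958.0755 = 554.1306 kcal.
Protein = 554.1306 ÷ 4 kcal/g = 138.5326 g.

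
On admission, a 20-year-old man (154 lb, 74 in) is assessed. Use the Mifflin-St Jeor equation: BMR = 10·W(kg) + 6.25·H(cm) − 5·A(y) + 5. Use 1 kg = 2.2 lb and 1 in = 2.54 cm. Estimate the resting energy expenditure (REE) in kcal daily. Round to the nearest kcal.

Convert to metric: weight = 154 ÷ 2.2 = 70 kg; height = 74 × 2.54 = 187.96 cm.
Mifflin-St Jeor (male): BMR = 10(70) + 6.25(187.96) − 5(20) + 5 = 700 + 1174.75 − 100 + 5 = 1779.75 kcal/day.

1780 kcal daily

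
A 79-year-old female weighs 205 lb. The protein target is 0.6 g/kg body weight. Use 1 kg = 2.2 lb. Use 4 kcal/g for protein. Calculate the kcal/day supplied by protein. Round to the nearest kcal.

Weight in kg = 205 ÷ 2.2 = 93.1818 kg.
Protein = 0.6 g/kg × 93.1818 kg = 55.9091 g/day.
Protein energy = 55.9091 g × 4 kcal/g = 223.6364 kcal/day.

224 kcal/day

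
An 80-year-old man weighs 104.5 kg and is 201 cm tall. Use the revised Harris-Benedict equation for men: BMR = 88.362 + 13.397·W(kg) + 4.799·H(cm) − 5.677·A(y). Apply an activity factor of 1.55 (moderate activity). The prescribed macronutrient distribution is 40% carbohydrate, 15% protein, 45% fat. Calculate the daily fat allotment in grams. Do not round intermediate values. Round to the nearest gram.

Harris-Benedict: BMR = 88.362 + 13.397(104.5) + 4.799(201) − 5.677(80) = 1998.7875 kcal/day.
TEE = 1998.7875 × 1.55 = 3098.1206 kcal/day.
Fat energy = 45% × 3098.1206 = 1394.1543 kcal.
Fat = 1394.1543 ÷ 9 kcal/g = 154.906 g.

155 g/day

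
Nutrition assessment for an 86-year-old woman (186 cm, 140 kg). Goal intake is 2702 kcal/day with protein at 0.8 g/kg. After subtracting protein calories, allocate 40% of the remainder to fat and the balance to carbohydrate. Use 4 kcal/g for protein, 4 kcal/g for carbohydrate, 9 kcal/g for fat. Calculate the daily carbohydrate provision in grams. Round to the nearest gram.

338 g/day

Protein = 0.8 × 140 = 112 g → 112 × 4 = 448 kcal.
Non-protein calories = 2702 − 448 = 2254 kcal.
Fat: 40% × 2254 = 901.6 kcal; carbohydrate: 1352.4 kcal.
Carbohydrate: 1352.4 kcal ÷ 4 kcal/g = 338.1 g.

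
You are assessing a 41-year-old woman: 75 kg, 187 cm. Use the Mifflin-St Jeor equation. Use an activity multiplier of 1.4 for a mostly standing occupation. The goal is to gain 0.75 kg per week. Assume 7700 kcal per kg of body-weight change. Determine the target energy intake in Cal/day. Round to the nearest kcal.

Mifflin-St Jeor (female): BMR = 10(75) + 6.25(187) − 5(41) − 161 = 750 + 1168.75 − 205 − 161 = 1552.75 kcal/day.
TEE = 1552.75 × 1.4 = 2173.85 kcal/day.
Required daily surplus = 0.75 × 7700 ÷ 7 = 825 kcal/day.
Target intake = 2173.85 + 825 = 2998.85 kcal/day.

2999 Cal/day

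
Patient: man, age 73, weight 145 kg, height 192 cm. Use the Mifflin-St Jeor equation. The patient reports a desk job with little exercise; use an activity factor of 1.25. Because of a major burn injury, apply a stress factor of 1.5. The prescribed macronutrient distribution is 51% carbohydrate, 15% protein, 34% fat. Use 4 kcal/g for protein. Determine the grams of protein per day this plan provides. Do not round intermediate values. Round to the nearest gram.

Mifflin-St Jeor (male): BMR = 10(145) + 6.25(192) − 5(73) + 5 = 1450 + 1200 − 365 + 5 = 2290 kcal/day.
TEE = 2290 × 1.25 = 2862.5 kcal/day.
With stress factor 1.5: 2862.5 × 1.5 = 4293.75 kcal/day.
Protein energy = 15% × 4293.75 = 644.0625 kcal.
Protein = 644.0625 ÷ 4 kcal/g = 161.0156 g.

161 g/day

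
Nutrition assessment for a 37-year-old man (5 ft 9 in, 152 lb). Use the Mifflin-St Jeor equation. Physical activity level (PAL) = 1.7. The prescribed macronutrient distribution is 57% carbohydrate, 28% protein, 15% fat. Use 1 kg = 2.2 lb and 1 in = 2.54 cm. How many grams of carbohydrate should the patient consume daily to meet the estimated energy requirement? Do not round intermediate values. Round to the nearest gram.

Convert to metric: weight = 152 ÷ 2.2 = 69.0909 kg; height = (5×12 + 9) × 2.54 = 69 × 2.54 = 175.26 cm.
Mifflin-St Jeor (male): BMR = 10(69.0909) + 6.25(175.26) − 5(37) + 5 = 690.9091 + 1095.375 − 185 + 5 = 1606.2841 kcal/day.
TEE = 1606.2841 × 1.7 = 2730.683 kcal/day.
Carbohydrate energy = 57% × 2730.683 = 1556.4893 kcal.
Carbohydrate = 1556.4893 ÷ 4 kcal/g = 389.1223 g.

389 g/day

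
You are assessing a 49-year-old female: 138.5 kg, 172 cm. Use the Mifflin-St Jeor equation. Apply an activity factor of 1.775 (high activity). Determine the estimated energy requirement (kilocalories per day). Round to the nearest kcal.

3646 kilocalories per day

Mifflin-St Jeor (female): BMR = 10(138.5) + 6.25(172) − 5(49) − 161 = 1385 + 1075 − 245 − 161 = 2054 kcal/day.
TEE = BMR × activity factor = 2054 × 1.775 = 3645.85 kcal/day.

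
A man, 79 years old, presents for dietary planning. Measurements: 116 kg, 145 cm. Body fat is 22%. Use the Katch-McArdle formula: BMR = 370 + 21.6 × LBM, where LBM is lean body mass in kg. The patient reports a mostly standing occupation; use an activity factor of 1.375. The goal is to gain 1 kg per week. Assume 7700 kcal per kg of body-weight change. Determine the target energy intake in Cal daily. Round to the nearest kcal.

LBM = 116 × (1 − 0.22) = 90.48 kg. Katch-McArdle: BMR = 370 + 21.6 × 90.48 = 2324.368 kcal/day.
TEE = 2324.368 × 1.375 = 3196.006 kcal/day.
Required daily surplus = 1 × 7700 ÷ 7 = 1100 kcal/day.
Target intake = 3196.006 + 1100 = 4296.006 kcal/day.

4296 Cal daily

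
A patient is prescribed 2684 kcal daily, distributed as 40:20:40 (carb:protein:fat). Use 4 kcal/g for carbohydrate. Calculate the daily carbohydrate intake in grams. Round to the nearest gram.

Carbohydrate energy = 40% × 2684 = 1073.6 kcal.
At 4 kcal/g: 1073.6 ÷ 4 = 268.4 g.

268 g/day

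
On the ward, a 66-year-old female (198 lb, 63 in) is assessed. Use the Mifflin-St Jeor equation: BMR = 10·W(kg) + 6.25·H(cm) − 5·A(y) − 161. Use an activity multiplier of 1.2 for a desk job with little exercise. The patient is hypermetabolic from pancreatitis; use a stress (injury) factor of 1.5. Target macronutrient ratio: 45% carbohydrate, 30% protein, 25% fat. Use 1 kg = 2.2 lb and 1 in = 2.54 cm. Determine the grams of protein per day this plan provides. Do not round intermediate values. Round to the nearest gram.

190 g/day

Convert to metric: weight = 198 ÷ 2.2 = 90 kg; height = 63 × 2.54 = 160.02 cm.
Mifflin-St Jeor (female): BMR = 10(90) + 6.25(160.02) − 5(66) − 161 = 900 + 1000.125 − 330 − 161 = 1409.125 kcal/day.
TEE = 1409.125 × 1.2 = 1690.95 kcal/day.
With stress factor 1.5: 1690.95 × 1.5 = 2536.425 kcal/day.
Protein energy = 30% × 2536.425 = 760.9275 kcal.
Protein = 760.9275 ÷ 4 kcal/g = 190.2319 g.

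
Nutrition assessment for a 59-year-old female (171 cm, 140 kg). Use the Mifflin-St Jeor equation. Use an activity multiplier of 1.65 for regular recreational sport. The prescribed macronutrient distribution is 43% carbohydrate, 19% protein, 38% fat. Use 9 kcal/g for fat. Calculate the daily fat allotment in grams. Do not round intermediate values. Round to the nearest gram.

140 g/day

Mifflin-St Jeor (female): BMR = 10(140) + 6.25(171) − 5(59) − 161 = 1400 + 1068.75 − 295 − 161 = 2012.75 kcal/day.
TEE = 2012.75 × 1.65 = 3321.0375 kcal/day.
Fat energy = 38% × 3321.0375 = 1261.9943 kcal.
Fat = 1261.9943 ÷ 9 kcal/g = 140.2216 g.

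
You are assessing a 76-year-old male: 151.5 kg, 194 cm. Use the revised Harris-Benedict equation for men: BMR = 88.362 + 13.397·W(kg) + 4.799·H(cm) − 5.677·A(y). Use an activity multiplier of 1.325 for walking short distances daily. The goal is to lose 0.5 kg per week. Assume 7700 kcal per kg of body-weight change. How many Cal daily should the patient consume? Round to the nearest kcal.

Harris-Benedict: BMR = 88.362 + 13.397(151.5) + 4.799(194) − 5.677(76) = 2617.5615 kcal/day.
TEE = 2617.5615 × 1.325 = 3468.269 kcal/day.
Required daily deficit = 0.5 × 7700 ÷ 7 = 550 kcal/day.
Target intake = 3468.269 − 550 = 2918.269 kcal/day.

2918 Cal daily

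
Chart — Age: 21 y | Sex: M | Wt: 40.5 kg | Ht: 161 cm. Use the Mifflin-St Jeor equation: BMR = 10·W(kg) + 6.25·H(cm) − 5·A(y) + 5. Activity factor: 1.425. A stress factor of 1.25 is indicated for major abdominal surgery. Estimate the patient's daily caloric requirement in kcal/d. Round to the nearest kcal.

2336 kcal/d

Mifflin-St Jeor (male): BMR = 10(40.5) + 6.25(161) − 5(21) + 5 = 405 + 1006.25 − 105 + 5 = 1311.25 kcal/day.
TEE = BMR × activity factor = 1311.25 × 1.425 = 1868.5313 kcal/day.
Apply stress factor: 1868.5313 × 1.25 = 2335.6641 kcal/day.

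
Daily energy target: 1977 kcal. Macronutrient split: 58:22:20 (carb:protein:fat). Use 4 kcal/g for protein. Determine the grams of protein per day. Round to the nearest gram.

109 g/day

Protein energy = 22% × 1977 = 434.94 kcal.
At 4 kcal/g: 434.94 ÷ 4 = 108.735 g.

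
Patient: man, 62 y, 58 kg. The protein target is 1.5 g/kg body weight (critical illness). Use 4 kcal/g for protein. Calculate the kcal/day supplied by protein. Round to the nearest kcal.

Protein = 1.5 g/kg × 58 kg = 87 g/day.
Protein energy = 87 g × 4 kcal/g = 348 kcal/day.

348 kcal/day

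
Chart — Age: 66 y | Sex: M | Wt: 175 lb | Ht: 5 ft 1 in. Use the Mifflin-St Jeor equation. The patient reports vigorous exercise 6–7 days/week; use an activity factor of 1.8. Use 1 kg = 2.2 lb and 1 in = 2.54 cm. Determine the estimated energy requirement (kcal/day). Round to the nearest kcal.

Convert to metric: weight = 175 ÷ 2.2 = 79.5455 kg; height = (5×12 + 1) × 2.54 = 61 × 2.54 = 154.94 cm.
Mifflin-St Jeor (male): BMR = 10(79.5455) + 6.25(154.94) − 5(66) + 5 = 795.4545 + 968.375 − 330 + 5 = 1438.8295 kcal/day.
TEE = BMR × activity factor = 1438.8295 × 1.8 = 2589.8932 kcal/day.

2590 kcal/day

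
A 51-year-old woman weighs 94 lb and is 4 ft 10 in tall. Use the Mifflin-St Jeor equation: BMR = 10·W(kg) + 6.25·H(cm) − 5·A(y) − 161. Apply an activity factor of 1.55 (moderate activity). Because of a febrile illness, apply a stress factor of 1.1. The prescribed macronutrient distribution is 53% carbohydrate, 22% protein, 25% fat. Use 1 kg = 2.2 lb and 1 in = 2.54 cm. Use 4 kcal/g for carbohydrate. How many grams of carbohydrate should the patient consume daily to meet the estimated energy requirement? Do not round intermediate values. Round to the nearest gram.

211 g/day

Convert to metric: weight = 94 ÷ 2.2 = 42.7273 kg; height = (4×12 + 10) × 2.54 = 58 × 2.54 = 147.32 cm.
Mifflin-St Jeor (female): BMR = 10(42.7273) + 6.25(147.32) − 5(51) − 161 = 427.2727 + 920.75 − 255 − 161 = 932.0227 kcal/day.
TEE = 932.0227 × 1.55 = 1444.6352 kcal/day.
With stress factor 1.1: 1444.6352 × 1.1 = 1589.0988 kcal/day.
Carbohydrate energy = 53% × 1589.0988 = 842.2223 kcal.
Carbohydrate = 842.2223 ÷ 4 kcal/g = 210.5556 g.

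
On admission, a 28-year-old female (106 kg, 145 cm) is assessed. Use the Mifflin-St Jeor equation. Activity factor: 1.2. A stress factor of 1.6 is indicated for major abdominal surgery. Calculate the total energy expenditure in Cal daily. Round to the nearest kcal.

Mifflin-St Jeor (female): BMR = 10(106) + 6.25(145) − 5(28) − 161 = 1060 + 906.25 − 140 − 161 = 1665.25 kcal/day.
TEE = BMR × activity factor = 1665.25 × 1.2 = 1998.3 kcal/day.
Apply stress factor: 1998.3 × 1.6 = 3197.28 kcal/day.

3197 Cal daily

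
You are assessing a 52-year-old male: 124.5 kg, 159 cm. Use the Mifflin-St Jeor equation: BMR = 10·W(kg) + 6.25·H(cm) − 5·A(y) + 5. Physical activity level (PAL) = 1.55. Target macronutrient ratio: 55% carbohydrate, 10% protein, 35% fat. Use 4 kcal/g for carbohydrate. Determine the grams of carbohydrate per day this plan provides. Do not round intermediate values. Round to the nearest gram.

423 g/day

Mifflin-St Jeor (male): BMR = 10(124.5) + 6.25(159) − 5(52) + 5 = 1245 + 993.75 − 260 + 5 = 1983.75 kcal/day.
TEE = 1983.75 × 1.55 = 3074.8125 kcal/day.
Carbohydrate energy = 55% × 3074.8125 = 1691.1469 kcal.
Carbohydrate = 1691.1469 ÷ 4 kcal/g = 422.7867 g.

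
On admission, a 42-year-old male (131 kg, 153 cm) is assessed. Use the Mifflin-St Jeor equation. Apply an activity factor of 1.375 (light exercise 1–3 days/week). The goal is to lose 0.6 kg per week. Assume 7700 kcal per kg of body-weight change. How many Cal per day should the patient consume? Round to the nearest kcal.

2174 Cal per day

Mifflin-St Jeor (male): BMR = 10(131) + 6.25(153) − 5(42) + 5 = 1310 + 956.25 − 210 + 5 = 2061.25 kcal/day.
TEE = 2061.25 × 1.375 = 2834.2188 kcal/day.
Required daily deficit = 0.6 × 7700 ÷ 7 = 660 kcal/day.
Target intake = 2834.2188 − 660 = 2174.2188 kcal/day.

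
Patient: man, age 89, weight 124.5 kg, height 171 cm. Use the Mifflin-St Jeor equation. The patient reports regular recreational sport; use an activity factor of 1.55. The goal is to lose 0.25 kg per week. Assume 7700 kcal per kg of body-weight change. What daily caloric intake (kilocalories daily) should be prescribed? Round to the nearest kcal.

Mifflin-St Jeor (male): BMR = 10(124.5) + 6.25(171) − 5(89) + 5 = 1245 + 1068.75 − 445 + 5 = 1873.75 kcal/day.
TEE = 1873.75 × 1.55 = 2904.3125 kcal/day.
Required daily deficit = 0.25 × 7700 ÷ 7 = 275 kcal/day.
Target intake = 2904.3125 − 275 = 2629.3125 kcal/day.

2629 kilocalories daily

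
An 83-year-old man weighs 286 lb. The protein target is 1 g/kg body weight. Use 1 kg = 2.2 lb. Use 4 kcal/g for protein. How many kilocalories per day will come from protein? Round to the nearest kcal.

Weight in kg = 286 ÷ 2.2 = 130 kg.
Protein = 1 g/kg × 130 kg = 130 g/day.
Protein energy = 130 g × 4 kcal/g = 520 kcal/day.

520 kcal/day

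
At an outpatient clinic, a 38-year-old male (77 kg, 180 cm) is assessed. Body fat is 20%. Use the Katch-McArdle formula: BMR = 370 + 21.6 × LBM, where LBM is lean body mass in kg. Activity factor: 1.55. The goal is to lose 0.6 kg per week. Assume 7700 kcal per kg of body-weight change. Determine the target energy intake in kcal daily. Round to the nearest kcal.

1976 kcal daily

LBM = 77 × (1 − 0.2) = 61.6 kg. Katch-McArdle: BMR = 370 + 21.6 × 61.6 = 1700.56 kcal/day.
TEE = 1700.56 × 1.55 = 2635.868 kcal/day.
Required daily deficit = 0.6 × 7700 ÷ 7 = 660 kcal/day.
Target intake = 2635.868 − 660 = 1975.868 kcal/day.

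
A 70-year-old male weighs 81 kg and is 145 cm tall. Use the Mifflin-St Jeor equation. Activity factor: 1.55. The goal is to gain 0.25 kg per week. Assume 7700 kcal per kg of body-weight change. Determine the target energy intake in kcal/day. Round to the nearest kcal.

Mifflin-St Jeor (male): BMR = 10(81) + 6.25(145) − 5(70) + 5 = 810 + 906.25 − 350 + 5 = 1371.25 kcal/day.
TEE = 1371.25 × 1.55 = 2125.4375 kcal/day.
Required daily surplus = 0.25 × 7700 ÷ 7 = 275 kcal/day.
Target intake = 2125.4375 + 275 = 2400.4375 kcal/day.

2400 kcal/day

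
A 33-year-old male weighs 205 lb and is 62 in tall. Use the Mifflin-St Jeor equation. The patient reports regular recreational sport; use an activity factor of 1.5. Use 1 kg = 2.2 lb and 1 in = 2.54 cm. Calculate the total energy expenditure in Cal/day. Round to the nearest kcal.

Convert to metric: weight = 205 ÷ 2.2 = 93.1818 kg; height = 62 × 2.54 = 157.48 cm.
Mifflin-St Jeor (male): BMR = 10(93.1818) + 6.25(157.48) − 5(33) + 5 = 931.8182 + 984.25 − 165 + 5 = 1756.0682 kcal/day.
TEE = BMR × activity factor = 1756.0682 × 1.5 = 2634.1023 kcal/day.

2634 Cal/day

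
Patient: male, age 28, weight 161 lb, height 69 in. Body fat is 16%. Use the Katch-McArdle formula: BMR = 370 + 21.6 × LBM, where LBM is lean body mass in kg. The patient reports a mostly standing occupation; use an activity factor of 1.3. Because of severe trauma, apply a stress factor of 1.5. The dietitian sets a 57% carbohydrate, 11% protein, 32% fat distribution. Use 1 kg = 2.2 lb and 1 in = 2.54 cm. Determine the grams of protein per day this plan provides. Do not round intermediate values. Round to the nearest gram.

Convert to metric: weight = 161 ÷ 2.2 = 73.1818 kg; height = 69 × 2.54 = 175.26 cm.
LBM = 73.1818 × (1 − 0.16) = 61.4727 kg. Katch-McArdle: BMR = 370 + 21.6 × 61.4727 = 1697.8109 kcal/day.
TEE = 1697.8109 × 1.3 = 2207.1542 kcal/day.
With stress factor 1.5: 2207.1542 × 1.5 = 3310.7313 kcal/day.
Protein energy = 11% × 3310.7313 = 364.1804 kcal.
Protein = 364.1804 ÷ 4 kcal/g = 91.0451 g.

91 g/day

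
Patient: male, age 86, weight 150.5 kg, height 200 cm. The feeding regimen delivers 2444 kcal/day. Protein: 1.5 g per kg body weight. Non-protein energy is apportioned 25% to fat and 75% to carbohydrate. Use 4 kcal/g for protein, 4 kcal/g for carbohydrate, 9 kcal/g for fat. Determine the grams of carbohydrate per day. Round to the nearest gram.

Protein = 1.5 × 150.5 = 225.75 g → 225.75 × 4 = 903 kcal.
Non-protein calories = 2444 − 903 = 1541 kcal.
Fat: 25% × 1541 = 385.25 kcal; carbohydrate: 1155.75 kcal.
Carbohydrate: 1155.75 kcal ÷ 4 kcal/g = 288.9375 g.

289 g/day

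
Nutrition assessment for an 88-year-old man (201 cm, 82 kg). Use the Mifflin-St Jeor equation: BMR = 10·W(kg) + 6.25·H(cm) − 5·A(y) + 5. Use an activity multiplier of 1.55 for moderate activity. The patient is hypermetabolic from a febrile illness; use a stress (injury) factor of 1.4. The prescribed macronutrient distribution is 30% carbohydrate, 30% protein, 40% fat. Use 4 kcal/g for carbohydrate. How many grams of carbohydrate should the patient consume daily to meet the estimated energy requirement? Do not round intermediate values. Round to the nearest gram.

Mifflin-St Jeor (male): BMR = 10(82) + 6.25(201) − 5(88) + 5 = 820 + 1256.25 − 440 + 5 = 1641.25 kcal/day.
TEE = 1641.25 × 1.55 = 2543.9375 kcal/day.
With stress factor 1.4: 2543.9375 × 1.4 = 3561.5125 kcal/day.
Carbohydrate energy = 30% × 3561.5125 = 1068.4538 kcal.
Carbohydrate = 1068.4538 ÷ 4 kcal/g = 267.1134 g.

267 g/day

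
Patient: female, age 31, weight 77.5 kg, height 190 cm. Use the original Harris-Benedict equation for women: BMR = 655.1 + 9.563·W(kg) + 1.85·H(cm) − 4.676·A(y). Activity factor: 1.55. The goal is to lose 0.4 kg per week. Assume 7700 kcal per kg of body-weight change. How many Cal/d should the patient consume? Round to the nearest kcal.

Harris-Benedict: BMR = 655.1 + 9.563(77.5) + 1.85(190) − 4.676(31) = 1602.7765 kcal/day.
TEE = 1602.7765 × 1.55 = 2484.3036 kcal/day.
Required daily deficit = 0.4 × 7700 ÷ 7 = 440 kcal/day.
Target intake = 2484.3036 − 440 = 2044.3036 kcal/day.

2044 Cal/d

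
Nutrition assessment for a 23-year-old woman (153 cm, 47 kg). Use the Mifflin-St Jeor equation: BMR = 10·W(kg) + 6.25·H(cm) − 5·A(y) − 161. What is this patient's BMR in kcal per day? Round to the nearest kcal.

1150 kcal per day

Mifflin-St Jeor (female): BMR = 10(47) + 6.25(153) − 5(23) − 161 = 470 + 956.25 − 115 − 161 = 1150.25 kcal/day.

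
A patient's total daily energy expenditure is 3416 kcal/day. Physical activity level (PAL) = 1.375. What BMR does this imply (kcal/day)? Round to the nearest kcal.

BMR = TEE ÷ activity factor = 3416 ÷ 1.375 = 2484.3636 kcal/day.

2484 kcal/day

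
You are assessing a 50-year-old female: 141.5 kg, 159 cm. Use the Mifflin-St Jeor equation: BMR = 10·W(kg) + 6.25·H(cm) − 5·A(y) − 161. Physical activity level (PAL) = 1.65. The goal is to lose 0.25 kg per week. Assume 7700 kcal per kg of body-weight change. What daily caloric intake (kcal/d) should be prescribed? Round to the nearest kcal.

Mifflin-St Jeor (female): BMR = 10(141.5) + 6.25(159) − 5(50) − 161 = 1415 + 993.75 − 250 − 161 = 1997.75 kcal/day.
TEE = 1997.75 × 1.65 = 3296.2875 kcal/day.
Required daily deficit = 0.25 × 7700 ÷ 7 = 275 kcal/day.
Target intake = 3296.2875 − 275 = 3021.2875 kcal/day.

3021 kcal/d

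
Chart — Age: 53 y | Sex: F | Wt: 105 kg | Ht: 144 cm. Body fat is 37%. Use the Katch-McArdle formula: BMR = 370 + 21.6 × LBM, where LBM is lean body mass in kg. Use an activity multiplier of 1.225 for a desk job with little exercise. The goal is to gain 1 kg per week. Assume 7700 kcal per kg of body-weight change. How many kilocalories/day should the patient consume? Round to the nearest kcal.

LBM = 105 × (1 − 0.37) = 66.15 kg. Katch-McArdle: BMR = 370 + 21.6 × 66.15 = 1798.84 kcal/day.
TEE = 1798.84 × 1.225 = 2203.579 kcal/day.
Required daily surplus = 1 × 7700 ÷ 7 = 1100 kcal/day.
Target intake = 2203.579 + 1100 = 3303.579 kcal/day.

3304 kilocalories/day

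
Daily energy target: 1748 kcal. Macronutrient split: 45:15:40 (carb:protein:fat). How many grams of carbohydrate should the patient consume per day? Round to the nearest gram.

197 g/day

Carbohydrate energy = 45% × 1748 = 786.6 kcal.
At 4 kcal/g: 786.6 ÷ 4 = 196.65 g.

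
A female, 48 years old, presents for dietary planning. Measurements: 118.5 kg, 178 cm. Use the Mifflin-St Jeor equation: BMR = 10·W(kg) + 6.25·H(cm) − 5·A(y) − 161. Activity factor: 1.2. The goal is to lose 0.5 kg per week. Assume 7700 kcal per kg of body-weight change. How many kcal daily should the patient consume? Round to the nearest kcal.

1726 kcal daily

Mifflin-St Jeor (female): BMR = 10(118.5) + 6.25(178) − 5(48) − 161 = 1185 + 1112.5 − 240 − 161 = 1896.5 kcal/day.
TEE = 1896.5 × 1.2 = 2275.8 kcal/day.
Required daily deficit = 0.5 × 7700 ÷ 7 = 550 kcal/day.
Target intake = 2275.8 − 550 = 1725.8 kcal/day.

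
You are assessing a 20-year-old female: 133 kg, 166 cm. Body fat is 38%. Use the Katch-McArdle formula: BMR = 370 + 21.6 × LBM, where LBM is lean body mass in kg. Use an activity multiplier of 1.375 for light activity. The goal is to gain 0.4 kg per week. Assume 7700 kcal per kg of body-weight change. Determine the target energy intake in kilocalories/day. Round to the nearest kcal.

3398 kilocalories/day

LBM = 133 × (1 − 0.38) = 82.46 kg. Katch-McArdle: BMR = 370 + 21.6 × 82.46 = 2151.136 kcal/day.
TEE = 2151.136 × 1.375 = 2957.812 kcal/day.
Required daily surplus = 0.4 × 7700 ÷ 7 = 440 kcal/day.
Target intake = 2957.812 + 440 = 3397.812 kcal/day.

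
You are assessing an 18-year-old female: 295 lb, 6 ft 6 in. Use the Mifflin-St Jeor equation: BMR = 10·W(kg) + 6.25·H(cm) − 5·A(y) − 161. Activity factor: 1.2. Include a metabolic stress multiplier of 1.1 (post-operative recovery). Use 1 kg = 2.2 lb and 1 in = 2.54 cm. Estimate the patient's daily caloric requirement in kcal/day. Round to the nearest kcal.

Convert to metric: weight = 295 ÷ 2.2 = 134.0909 kg; height = (6×12 + 6) × 2.54 = 78 × 2.54 = 198.12 cm.
Mifflin-St Jeor (female): BMR = 10(134.0909) + 6.25(198.12) − 5(18) − 161 = 1340.9091 + 1238.25 − 90 − 161 = 2328.1591 kcal/day.
TEE = BMR × activity factor = 2328.1591 × 1.2 = 2793.7909 kcal/day.
Apply stress factor: 2793.7909 × 1.1 = 3073.17 kcal/day.

3073 kcal/day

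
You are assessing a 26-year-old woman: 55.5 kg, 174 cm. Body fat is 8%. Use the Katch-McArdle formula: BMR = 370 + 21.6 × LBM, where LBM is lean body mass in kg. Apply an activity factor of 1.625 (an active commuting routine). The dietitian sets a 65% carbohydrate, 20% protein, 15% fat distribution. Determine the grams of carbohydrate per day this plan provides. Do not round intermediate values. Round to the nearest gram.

389 g/day

LBM = 55.5 × (1 − 0.08) = 51.06 kg. Katch-McArdle: BMR = 370 + 21.6 × 51.06 = 1472.896 kcal/day.
TEE = 1472.896 × 1.625 = 2393.456 kcal/day.
Carbohydrate energy = 65% × 2393.456 = 1555.7464 kcal.
Carbohydrate = 1555.7464 ÷ 4 kcal/g = 388.9366 g.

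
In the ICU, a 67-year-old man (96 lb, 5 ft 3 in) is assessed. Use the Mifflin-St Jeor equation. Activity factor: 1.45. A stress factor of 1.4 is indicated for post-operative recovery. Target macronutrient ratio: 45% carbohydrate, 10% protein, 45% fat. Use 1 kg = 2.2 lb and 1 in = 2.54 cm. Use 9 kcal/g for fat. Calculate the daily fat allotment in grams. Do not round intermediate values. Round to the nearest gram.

112 g/day

Convert to metric: weight = 96 ÷ 2.2 = 43.6364 kg; height = (5×12 + 3) × 2.54 = 63 × 2.54 = 160.02 cm.
Mifflin-St Jeor (male): BMR = 10(43.6364) + 6.25(160.02) − 5(67) + 5 = 436.3636 + 1000.125 − 335 + 5 = 1106.4886 kcal/day.
TEE = 1106.4886 × 1.45 = 1604.4085 kcal/day.
With stress factor 1.4: 1604.4085 × 1.4 = 2246.1719 kcal/day.
Fat energy = 45% × 2246.1719 = 1010.7774 kcal.
Fat = 1010.7774 ÷ 9 kcal/g = 112.3086 g.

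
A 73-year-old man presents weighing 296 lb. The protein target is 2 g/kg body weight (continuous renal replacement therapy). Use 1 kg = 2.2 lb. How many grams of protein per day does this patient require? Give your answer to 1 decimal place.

269.1 g/day

Weight in kg = 296 ÷ 2.2 = 134.5455 kg.
Protein = 2 g/kg × 134.5455 kg = 269.0909 g/day.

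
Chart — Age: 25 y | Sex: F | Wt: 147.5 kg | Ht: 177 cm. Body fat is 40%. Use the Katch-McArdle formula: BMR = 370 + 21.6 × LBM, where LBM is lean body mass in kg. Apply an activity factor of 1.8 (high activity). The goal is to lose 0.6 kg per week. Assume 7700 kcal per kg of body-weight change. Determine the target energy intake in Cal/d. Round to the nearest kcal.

3447 Cal/d

LBM = 147.5 × (1 − 0.4) = 88.5 kg. Katch-McArdle: BMR = 370 + 21.6 × 88.5 = 2281.6 kcal/day.
TEE = 2281.6 × 1.8 = 4106.88 kcal/day.
Required daily deficit = 0.6 × 7700 ÷ 7 = 660 kcal/day.
Target intake = 4106.88 − 660 = 3446.88 kcal/day.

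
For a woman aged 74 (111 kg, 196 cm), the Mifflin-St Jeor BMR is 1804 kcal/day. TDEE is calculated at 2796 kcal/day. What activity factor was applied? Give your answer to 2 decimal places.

Activity factor = TEE ÷ BMR = 2796 ÷ 1804 = 1.55.

1.55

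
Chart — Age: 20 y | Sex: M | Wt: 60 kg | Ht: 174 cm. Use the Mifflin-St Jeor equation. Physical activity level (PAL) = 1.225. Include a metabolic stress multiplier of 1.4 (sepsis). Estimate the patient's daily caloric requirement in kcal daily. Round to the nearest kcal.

2731 kcal daily

Mifflin-St Jeor (male): BMR = 10(60) + 6.25(174) − 5(20) + 5 = 600 + 1087.5 − 100 + 5 = 1592.5 kcal/day.
TEE = BMR × activity factor = 1592.5 × 1.225 = 1950.8125 kcal/day.
Apply stress factor: 1950.8125 × 1.4 = 2731.1375 kcal/day.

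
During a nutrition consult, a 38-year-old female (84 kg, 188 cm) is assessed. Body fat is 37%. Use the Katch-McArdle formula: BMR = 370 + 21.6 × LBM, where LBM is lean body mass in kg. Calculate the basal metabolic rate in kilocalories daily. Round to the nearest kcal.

1513 kilocalories daily

LBM = 84 × (1 − 0.37) = 52.92 kg. Katch-McArdle: BMR = 370 + 21.6 × 52.92 = 1513.072 kcal/day.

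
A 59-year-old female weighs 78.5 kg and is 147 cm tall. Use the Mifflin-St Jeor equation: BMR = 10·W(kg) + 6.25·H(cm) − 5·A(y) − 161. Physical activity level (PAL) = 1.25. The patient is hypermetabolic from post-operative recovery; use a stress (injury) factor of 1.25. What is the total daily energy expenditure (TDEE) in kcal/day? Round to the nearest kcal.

Mifflin-St Jeor (female): BMR = 10(78.5) + 6.25(147) − 5(59) − 161 = 785 + 918.75 − 295 − 161 = 1247.75 kcal/day.
TEE = BMR × activity factor = 1247.75 × 1.25 = 1559.6875 kcal/day.
Apply stress factor: 1559.6875 × 1.25 = 1949.6094 kcal/day.

1950 kcal/day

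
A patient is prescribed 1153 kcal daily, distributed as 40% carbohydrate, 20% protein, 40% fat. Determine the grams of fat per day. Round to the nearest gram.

Fat energy = 40% × 1153 = 461.2 kcal.
At 9 kcal/g: 461.2 ÷ 9 = 51.2444 g.

51 g/day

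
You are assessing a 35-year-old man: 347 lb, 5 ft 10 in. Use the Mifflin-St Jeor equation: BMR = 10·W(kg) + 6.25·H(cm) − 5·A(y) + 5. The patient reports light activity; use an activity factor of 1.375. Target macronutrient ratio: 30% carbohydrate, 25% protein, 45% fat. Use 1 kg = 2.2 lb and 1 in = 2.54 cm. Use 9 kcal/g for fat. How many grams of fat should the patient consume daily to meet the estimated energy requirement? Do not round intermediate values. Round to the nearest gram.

Convert to metric: weight = 347 ÷ 2.2 = 157.7273 kg; height = (5×12 + 10) × 2.54 = 70 × 2.54 = 177.8 cm.
Mifflin-St Jeor (male): BMR = 10(157.7273) + 6.25(177.8) − 5(35) + 5 = 1577.2727 + 1111.25 − 175 + 5 = 2518.5227 kcal/day.
TEE = 2518.5227 × 1.375 = 3462.9688 kcal/day.
Fat energy = 45% × 3462.9688 = 1558.3359 kcal.
Fat = 1558.3359 ÷ 9 kcal/g = 173.1484 g.

173 g/day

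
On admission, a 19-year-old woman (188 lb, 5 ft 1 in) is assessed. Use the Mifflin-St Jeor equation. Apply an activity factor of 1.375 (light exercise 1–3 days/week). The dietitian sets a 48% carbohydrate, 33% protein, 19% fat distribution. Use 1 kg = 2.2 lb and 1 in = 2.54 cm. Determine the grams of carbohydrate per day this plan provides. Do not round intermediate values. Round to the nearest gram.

Convert to metric: weight = 188 ÷ 2.2 = 85.4545 kg; height = (5×12 + 1) × 2.54 = 61 × 2.54 = 154.94 cm.
Mifflin-St Jeor (female): BMR = 10(85.4545) + 6.25(154.94) − 5(19) − 161 = 854.5455 + 968.375 − 95 − 161 = 1566.9205 kcal/day.
TEE = 1566.9205 × 1.375 = 2154.5156 kcal/day.
Carbohydrate energy = 48% × 2154.5156 = 1034.1675 kcal.
Carbohydrate = 1034.1675 ÷ 4 kcal/g = 258.5419 g.

259 g/day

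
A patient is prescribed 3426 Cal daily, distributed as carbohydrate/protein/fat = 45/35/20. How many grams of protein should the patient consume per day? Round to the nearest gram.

Protein energy = 35% × 3426 = 1199.1 kcal.
At 4 kcal/g: 1199.1 ÷ 4 = 299.775 g.

300 g/day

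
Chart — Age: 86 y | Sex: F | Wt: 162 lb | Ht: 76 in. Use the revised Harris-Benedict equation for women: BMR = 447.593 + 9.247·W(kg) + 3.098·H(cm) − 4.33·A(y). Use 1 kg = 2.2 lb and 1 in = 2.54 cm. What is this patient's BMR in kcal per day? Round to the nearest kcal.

1354 kcal per day

Convert to metric: weight = 162 ÷ 2.2 = 73.6364 kg; height = 76 × 2.54 = 193.04 cm.
Harris-Benedict: BMR = 447.593 + 9.247(73.6364) + 3.098(193.04) − 4.33(86) = 1354.1664 kcal/day.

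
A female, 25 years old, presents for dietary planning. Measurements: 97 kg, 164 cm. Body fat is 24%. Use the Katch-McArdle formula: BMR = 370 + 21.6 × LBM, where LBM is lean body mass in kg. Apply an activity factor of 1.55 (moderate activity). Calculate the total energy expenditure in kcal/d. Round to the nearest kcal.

LBM = 97 × (1 − 0.24) = 73.72 kg. Katch-McArdle: BMR = 370 + 21.6 × 73.72 = 1962.352 kcal/day.
TEE = BMR × activity factor = 1962.352 × 1.55 = 3041.6456 kcal/day.

3042 kcal/d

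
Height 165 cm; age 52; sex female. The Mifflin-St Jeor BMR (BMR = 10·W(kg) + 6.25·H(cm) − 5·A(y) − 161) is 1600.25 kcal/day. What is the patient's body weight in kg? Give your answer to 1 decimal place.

1600.25 = 10·W + 6.25(165) − 5(52) − 161
10·W = 1600.25 − 610.25 = 990, so W = 99 kg.

99.0 kg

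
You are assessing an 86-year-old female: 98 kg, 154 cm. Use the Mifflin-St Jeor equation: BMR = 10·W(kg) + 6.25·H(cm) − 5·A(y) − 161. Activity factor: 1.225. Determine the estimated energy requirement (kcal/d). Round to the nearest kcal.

1656 kcal/d

Mifflin-St Jeor (female): BMR = 10(98) + 6.25(154) − 5(86) − 161 = 980 + 962.5 − 430 − 161 = 1351.5 kcal/day.
TEE = BMR × activity factor = 1351.5 × 1.225 = 1655.5875 kcal/day.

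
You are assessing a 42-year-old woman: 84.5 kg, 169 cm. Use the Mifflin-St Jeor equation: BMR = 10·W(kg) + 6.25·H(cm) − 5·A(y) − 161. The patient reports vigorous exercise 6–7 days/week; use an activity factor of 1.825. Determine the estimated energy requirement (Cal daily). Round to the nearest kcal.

2793 Cal daily

Mifflin-St Jeor (female): BMR = 10(84.5) + 6.25(169) − 5(42) − 161 = 845 + 1056.25 − 210 − 161 = 1530.25 kcal/day.
TEE = BMR × activity factor = 1530.25 × 1.825 = 2792.7063 kcal/day.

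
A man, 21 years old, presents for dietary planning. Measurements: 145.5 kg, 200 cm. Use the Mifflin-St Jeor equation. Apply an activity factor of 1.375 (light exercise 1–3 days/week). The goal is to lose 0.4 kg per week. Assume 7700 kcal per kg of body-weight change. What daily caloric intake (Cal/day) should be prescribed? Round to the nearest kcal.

Mifflin-St Jeor (male): BMR = 10(145.5) + 6.25(200) − 5(21) + 5 = 1455 + 1250 − 105 + 5 = 2605 kcal/day.
TEE = 2605 × 1.375 = 3581.875 kcal/day.
Required daily deficit = 0.4 × 7700 ÷ 7 = 440 kcal/day.
Target intake = 3581.875 − 440 = 3141.875 kcal/day.

3142 Cal/day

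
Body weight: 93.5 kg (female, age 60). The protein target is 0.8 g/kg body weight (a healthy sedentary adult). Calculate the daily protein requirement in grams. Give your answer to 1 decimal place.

Protein = 0.8 g/kg × 93.5 kg = 74.8 g/day.

74.8 g/day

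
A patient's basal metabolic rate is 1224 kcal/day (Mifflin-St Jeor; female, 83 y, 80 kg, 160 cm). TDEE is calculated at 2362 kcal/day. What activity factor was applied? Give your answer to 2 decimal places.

1.93

Activity factor = TEE ÷ BMR = 2362 ÷ 1224 = 1.93.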